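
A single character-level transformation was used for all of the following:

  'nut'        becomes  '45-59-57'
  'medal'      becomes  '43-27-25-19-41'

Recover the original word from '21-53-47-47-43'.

broom

n(#14)→45 and u(#21)→59: differences scale by 2, so n = 2·pos + 17. With a=1..z=26, the number is 2·pos + 17.
Reversing it on 21-53-47-47-43: 21→(21−17)÷2=2=b, 53→(53−17)÷2=18=r, 47→(47−17)÷2=15=o, 47→(47−17)÷2=15=o, 43→(43−17)÷2=13=m.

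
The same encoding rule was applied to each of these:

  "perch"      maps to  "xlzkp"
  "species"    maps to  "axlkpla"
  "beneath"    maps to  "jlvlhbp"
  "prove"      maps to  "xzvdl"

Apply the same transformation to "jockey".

The shift depends on letter class: consonant p→x is +8, but vowel e→l is +7. The rule splits by letter class: vowels +7, consonants +8.
On jockey: j(cons)+8=r, o(vowel)+7=v, c(cons)+8=k, k(cons)+8=s, e(vowel)+7=l, y(cons)+8=g.

rvkslg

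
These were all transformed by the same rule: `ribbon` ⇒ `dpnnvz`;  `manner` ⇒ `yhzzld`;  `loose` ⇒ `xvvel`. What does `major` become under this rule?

The shift depends on letter class: consonant r→d is +12, but vowel i→p is +7. The rule splits by letter class: vowels +7, consonants +12.
Applying it to major: m(cons)+12=y, a(vowel)+7=h, j(cons)+12=v, o(vowel)+7=v, r(cons)+12=d.

yhvvd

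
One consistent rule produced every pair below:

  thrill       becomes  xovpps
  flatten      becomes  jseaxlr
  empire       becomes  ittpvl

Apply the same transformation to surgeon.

The shifts repeat in a cycle of length 2: positions 0,1,… shift by +4, +7, then the pattern repeats.
Applying it to surgeon: s+4=w, u+7=b, r+4=v, g+7=n, e+4=i, o+7=v, n+4=r.

wbvnivr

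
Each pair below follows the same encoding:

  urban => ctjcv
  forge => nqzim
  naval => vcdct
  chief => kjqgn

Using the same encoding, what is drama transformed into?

ltioi

It's a Vigenère-style cipher with numeric key [8,2]: position i shifts by key[i mod 2].
On drama: d+8=l, r+2=t, a+8=i, m+2=o, a+8=i.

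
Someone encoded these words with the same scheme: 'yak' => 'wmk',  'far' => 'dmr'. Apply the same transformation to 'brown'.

ziadn

The output letters match the input read backwards, each shifted +12: yak reversed is kay. Read the word backwards and shift each letter +12.
On brown: reverse → nworb; then shift: n+12=z, w+12=i, o+12=a, r+12=d, b+12=n.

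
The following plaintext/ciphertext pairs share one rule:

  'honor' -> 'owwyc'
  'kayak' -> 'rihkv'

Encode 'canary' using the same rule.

jiwkck

In honor: h→o is +7, o→w is +8, n→w is +9, o→y is +10 — the shift increases by 1 each position. The shift increases by 1 at each position, starting from +7: 7, 8, 9, ….
On canary: c+7=j, a+8=i, n+9=w, a+10=k, r+11=c, y+12=k.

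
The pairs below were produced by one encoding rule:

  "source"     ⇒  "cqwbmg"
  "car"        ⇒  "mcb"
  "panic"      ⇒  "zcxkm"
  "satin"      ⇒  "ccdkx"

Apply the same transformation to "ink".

The shift depends on letter class: consonant s→c is +10, but vowel o→q is +2. Two shifts are in play — +2 for a/e/i/o/u, +10 for every other letter.
For ink: i(vowel)+2=k, n(cons)+10=x, k(cons)+10=u.

kxu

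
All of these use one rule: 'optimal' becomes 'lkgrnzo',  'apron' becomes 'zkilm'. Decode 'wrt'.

Each letter is replaced by its mirror in the alphabet: a↔z, b↔y, c↔x, and so on (the Atbash cipher).
Undoing it on wrt: w↔d, r↔i, t↔g.

dig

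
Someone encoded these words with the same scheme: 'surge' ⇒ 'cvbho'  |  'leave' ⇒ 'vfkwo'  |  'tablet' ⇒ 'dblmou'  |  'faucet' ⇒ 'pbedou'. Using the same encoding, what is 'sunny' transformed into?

Shifts by position in surge: pos 0: s→c (+10), pos 1: u→v (+1), pos 2: r→b (+10), pos 3: g→h (+1) — repeating every 2. A repeating key of period 2 is used — shifts +10, +1 over and over.
For sunny: s+10=c, u+1=v, n+10=x, n+1=o, y+10=i.

cvxoi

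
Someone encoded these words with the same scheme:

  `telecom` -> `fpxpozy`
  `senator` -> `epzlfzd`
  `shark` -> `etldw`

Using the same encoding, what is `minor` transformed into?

Vowels shift forward by 11 and consonants shift forward by 12.
Applying it to minor: m(cons)+12=y, i(vowel)+11=t, n(cons)+12=z, o(vowel)+11=z, r(cons)+12=d.

ytzzd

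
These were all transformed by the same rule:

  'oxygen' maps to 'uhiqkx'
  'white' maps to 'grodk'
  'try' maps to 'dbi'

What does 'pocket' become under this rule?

zumukd

The shift depends on letter class: consonant x→h is +10, but vowel o→u is +6. The rule splits by letter class: vowels +6, consonants +10.
Applying it to pocket: p(cons)+10=z, o(vowel)+6=u, c(cons)+10=m, k(cons)+10=u, e(vowel)+6=k, t(cons)+10=d.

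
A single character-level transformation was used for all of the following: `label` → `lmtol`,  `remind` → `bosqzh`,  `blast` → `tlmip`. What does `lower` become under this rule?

lgkob

l(11)→l(11) and a(0)→m(12) fit y≡7x+12 (mod 26); the inverse of 7 mod 26 is 15. This is an affine cipher: with a=0,…,z=25, each position x becomes (7x+12) mod 26.
For lower: l(11)→7·11+12≡11=l; o(14)→7·14+12≡6=g; w(22)→7·22+12≡10=k; e(4)→7·4+12≡14=o; r(17)→7·17+12≡1=b (all mod 26).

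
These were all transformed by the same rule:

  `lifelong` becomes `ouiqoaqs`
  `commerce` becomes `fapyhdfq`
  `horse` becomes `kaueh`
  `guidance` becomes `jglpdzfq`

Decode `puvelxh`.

missile

Shifts by position in lifelong: pos 0: l→o (+3), pos 1: i→u (+12), pos 2: f→i (+3), pos 3: e→q (+12) — repeating every 2. A repeating key of period 2 is used — shifts +3, +12 over and over.
Reversing it on puvelxh: p−3=m, u−12=i, v−3=s, e−12=s, l−3=i, x−12=l, h−3=e.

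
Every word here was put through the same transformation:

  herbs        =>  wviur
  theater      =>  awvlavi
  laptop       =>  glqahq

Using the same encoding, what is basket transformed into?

ulrxva

Treating letters as 0–25, the rule is x ↦ 9x + 11 (mod 26).
For basket: b(1)→9·1+11≡20=u; a(0)→9·0+11≡11=l; s(18)→9·18+11≡17=r; k(10)→9·10+11≡23=x; e(4)→9·4+11≡21=v; t(19)→9·19+11≡0=a (all mod 26).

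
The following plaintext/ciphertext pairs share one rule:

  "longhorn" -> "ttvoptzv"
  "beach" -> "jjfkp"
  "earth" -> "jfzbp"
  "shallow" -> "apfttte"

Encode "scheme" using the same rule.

akpjuj

The shift depends on letter class: consonant l→t is +8, but vowel o→t is +5. Vowels shift forward by 5 and consonants shift forward by 8.
On scheme: s(cons)+8=a, c(cons)+8=k, h(cons)+8=p, e(vowel)+5=j, m(cons)+8=u, e(vowel)+5=j.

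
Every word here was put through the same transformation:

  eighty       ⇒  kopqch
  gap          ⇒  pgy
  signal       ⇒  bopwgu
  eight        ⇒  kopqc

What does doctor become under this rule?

mulcua

The shift depends on letter class: consonant g→p is +9, but vowel e→k is +6. Two shifts are in play — +6 for a/e/i/o/u, +9 for every other letter.
Applying it to doctor: d(cons)+9=m, o(vowel)+6=u, c(cons)+9=l, t(cons)+9=c, o(vowel)+6=u, r(cons)+9=a.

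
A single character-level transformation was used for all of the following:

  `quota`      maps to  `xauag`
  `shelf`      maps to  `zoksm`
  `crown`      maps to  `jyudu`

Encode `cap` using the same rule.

jgw

The shift depends on letter class: consonant q→x is +7, but vowel u→a is +6. Two shifts are in play — +6 for a/e/i/o/u, +7 for every other letter.
For cap: c(cons)+7=j, a(vowel)+6=g, p(cons)+7=w.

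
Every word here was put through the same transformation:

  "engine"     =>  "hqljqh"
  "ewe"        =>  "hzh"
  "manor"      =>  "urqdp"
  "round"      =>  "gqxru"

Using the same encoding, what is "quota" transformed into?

dwrxt

The output letters match the input read backwards, each shifted +3: engine reversed is enigne. The word is reversed, then every letter is shifted forward by 3.
On quota: reverse → atouq; then shift: a+3=d, t+3=w, o+3=r, u+3=x, q+3=t.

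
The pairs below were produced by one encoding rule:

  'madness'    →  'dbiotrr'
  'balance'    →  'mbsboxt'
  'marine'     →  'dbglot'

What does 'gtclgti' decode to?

retired

m(12)→d(3) and a(0)→b(1) fit y≡11x+1 (mod 26); the inverse of 11 mod 26 is 19. This is an affine cipher: with a=0,…,z=25, each position x becomes (11x+1) mod 26.
Undoing it on gtclgti: g(6)→19·(6−1)≡17=r; t(19)→19·(19−1)≡4=e; c(2)→19·(2−1)≡19=t; l(11)→19·(11−1)≡8=i; g(6)→19·(6−1)≡17=r; t(19)→19·(19−1)≡4=e; i(8)→19·(8−1)≡3=d (all mod 26).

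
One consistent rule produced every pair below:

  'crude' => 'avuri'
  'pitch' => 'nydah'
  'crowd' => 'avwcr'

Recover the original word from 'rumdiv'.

c(2)→a(0) and r(17)→v(21) fit y≡17x+18 (mod 26); the inverse of 17 mod 26 is 23. This is an affine cipher: with a=0,…,z=25, each position x becomes (17x+18) mod 26.
Reversing it on rumdiv: r(17)→23·(17−18)≡3=d; u(20)→23·(20−18)≡20=u; m(12)→23·(12−18)≡18=s; d(3)→23·(3−18)≡19=t; i(8)→23·(8−18)≡4=e; v(21)→23·(21−18)≡17=r (all mod 26).

duster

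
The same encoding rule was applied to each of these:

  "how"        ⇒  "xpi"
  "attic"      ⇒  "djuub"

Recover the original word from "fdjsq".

Read the word backwards and shift each letter +1.
Decoding fdjsq: shift back: f−1=e, d−1=c, j−1=i, s−1=r, q−1=p → ecirp; then reverse → price.

price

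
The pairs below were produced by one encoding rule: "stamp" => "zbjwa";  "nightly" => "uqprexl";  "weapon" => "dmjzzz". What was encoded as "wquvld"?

Each letter shifts forward by (position + 7), i.e. 7, 8, 9, … — the shift grows by one for each successive letter.
Decoding wquvld: w−7=p, q−8=i, u−9=l, v−10=l, l−11=a, d−12=r.

pillar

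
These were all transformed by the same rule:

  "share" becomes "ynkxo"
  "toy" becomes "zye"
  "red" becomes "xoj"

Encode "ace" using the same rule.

kio

The shift depends on letter class: consonant s→y is +6, but vowel a→k is +10. The rule splits by letter class: vowels +10, consonants +6.
For ace: a(vowel)+10=k, c(cons)+6=i, e(vowel)+10=o.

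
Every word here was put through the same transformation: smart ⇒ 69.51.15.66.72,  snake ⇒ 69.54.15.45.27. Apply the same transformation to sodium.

69.57.24.39.75.51

With a=1..z=26, the number is 3·pos + 12.
Applying it to sodium: s=19→69, o=15→57, d=4→24, i=9→39, u=21→75, m=13→51.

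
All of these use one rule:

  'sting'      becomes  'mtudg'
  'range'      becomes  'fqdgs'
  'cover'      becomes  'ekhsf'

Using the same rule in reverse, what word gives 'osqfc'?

This is an affine cipher: with a=0,…,z=25, each position x becomes (7x+16) mod 26.
Reversing it on osqfc: o(14)→15·(14−16)≡22=w; s(18)→15·(18−16)≡4=e; q(16)→15·(16−16)≡0=a; f(5)→15·(5−16)≡17=r; c(2)→15·(2−16)≡24=y (all mod 26).

weary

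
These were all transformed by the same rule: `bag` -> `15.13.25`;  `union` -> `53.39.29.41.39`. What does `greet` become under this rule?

25.47.21.21.51

The formula is n = 2×(alphabet index, a=1) + 11.
On greet: g=7→25, r=18→47, e=5→21, e=5→21, t=20→51.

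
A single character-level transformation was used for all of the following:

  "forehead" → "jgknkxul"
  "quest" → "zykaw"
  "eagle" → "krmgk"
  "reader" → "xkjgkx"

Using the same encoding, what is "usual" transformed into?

rgaya

The output letters match the input read backwards, each shifted +6: forehead reversed is daeherof. The word is reversed, then every letter is shifted forward by 6.
Applying it to usual: reverse → lausu; then shift: l+6=r, a+6=g, u+6=a, s+6=y, u+6=a.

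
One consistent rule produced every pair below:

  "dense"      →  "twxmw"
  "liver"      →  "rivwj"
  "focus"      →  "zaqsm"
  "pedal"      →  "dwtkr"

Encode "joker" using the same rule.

laowj

This is an affine cipher: with a=0,…,z=25, each position x becomes (3x+10) mod 26.
For joker: j(9)→3·9+10≡11=l; o(14)→3·14+10≡0=a; k(10)→3·10+10≡14=o; e(4)→3·4+10≡22=w; r(17)→3·17+10≡9=j (all mod 26).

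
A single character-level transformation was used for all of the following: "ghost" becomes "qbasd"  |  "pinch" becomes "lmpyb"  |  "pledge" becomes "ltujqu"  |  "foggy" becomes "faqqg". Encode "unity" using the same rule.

opmdg

This is an affine cipher: with a=0,…,z=25, each position x becomes (11x+2) mod 26.
For unity: u(20)→11·20+2≡14=o; n(13)→11·13+2≡15=p; i(8)→11·8+2≡12=m; t(19)→11·19+2≡3=d; y(24)→11·24+2≡6=g (all mod 26).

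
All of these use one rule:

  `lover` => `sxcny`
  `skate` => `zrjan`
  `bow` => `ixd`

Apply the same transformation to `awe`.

jdn

The shift depends on letter class: consonant l→s is +7, but vowel o→x is +9. Vowels shift forward by 9 and consonants shift forward by 7.
For awe: a(vowel)+9=j, w(cons)+7=d, e(vowel)+9=n.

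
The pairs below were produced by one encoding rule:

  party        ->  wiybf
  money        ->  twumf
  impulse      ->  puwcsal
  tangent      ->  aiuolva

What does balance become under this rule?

Shifts by position in party: pos 0: p→w (+7), pos 1: a→i (+8), pos 2: r→y (+7), pos 3: t→b (+8) — repeating every 2. The shifts repeat in a cycle of length 2: positions 0,1,… shift by +7, +8, then the pattern repeats.
For balance: b+7=i, a+8=i, l+7=s, a+8=i, n+7=u, c+8=k, e+7=l.

iisiukl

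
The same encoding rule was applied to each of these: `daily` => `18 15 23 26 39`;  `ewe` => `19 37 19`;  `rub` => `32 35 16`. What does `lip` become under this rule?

d is letter #4 and maps to 18: an offset of 14. The number is (letter's place in the alphabet, a=1) + 14.
On lip: l=12→26, i=9→23, p=16→30.

26 23 30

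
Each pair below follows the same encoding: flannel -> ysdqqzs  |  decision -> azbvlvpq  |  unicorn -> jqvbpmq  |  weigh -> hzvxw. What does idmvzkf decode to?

Treating letters as 0–25, the rule is x ↦ 25x + 3 (mod 26).
Decoding idmvzkf: i(8)→25·(8−3)≡21=v; d(3)→25·(3−3)≡0=a; m(12)→25·(12−3)≡17=r; v(21)→25·(21−3)≡8=i; z(25)→25·(25−3)≡4=e; k(10)→25·(10−3)≡19=t; f(5)→25·(5−3)≡24=y (all mod 26).

variety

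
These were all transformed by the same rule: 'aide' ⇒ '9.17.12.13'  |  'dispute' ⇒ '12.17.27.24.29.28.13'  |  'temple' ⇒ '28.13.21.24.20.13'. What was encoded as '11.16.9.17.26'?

chair

a is letter #1 and maps to 9: an offset of 8. Letters become their 1-based position plus 8 (so a→9, b→10, …).
Decoding 11.16.9.17.26: 11→(11−8)÷1=3=c, 16→(16−8)÷1=8=h, 9→(9−8)÷1=1=a, 17→(17−8)÷1=9=i, 26→(26−8)÷1=18=r.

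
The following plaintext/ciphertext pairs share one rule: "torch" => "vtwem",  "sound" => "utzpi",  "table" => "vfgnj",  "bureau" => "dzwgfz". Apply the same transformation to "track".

vwfep

A repeating key of period 3 is used — shifts +2, +5, +5 over and over.
On track: t+2=v, r+5=w, a+5=f, c+2=e, k+5=p.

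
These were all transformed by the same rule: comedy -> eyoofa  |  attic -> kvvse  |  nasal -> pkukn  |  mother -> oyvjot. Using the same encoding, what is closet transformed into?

enyuov

The shift depends on letter class: consonant c→e is +2, but vowel o→y is +10. The rule splits by letter class: vowels +10, consonants +2.
For closet: c(cons)+2=e, l(cons)+2=n, o(vowel)+10=y, s(cons)+2=u, e(vowel)+10=o, t(cons)+2=v.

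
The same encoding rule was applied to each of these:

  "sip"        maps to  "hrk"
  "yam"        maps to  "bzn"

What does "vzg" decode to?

Each pair mirrors across the alphabet (s↔h, i↔r, p↔k): positions sum to 25. Letters are reflected about the middle of the alphabet (position → 25−position): Atbash.
Reversing it on vzg: v↔e, z↔a, g↔t.

eat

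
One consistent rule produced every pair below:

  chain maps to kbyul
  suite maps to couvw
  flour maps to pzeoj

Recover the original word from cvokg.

c(2)→k(10) and h(7)→b(1) fit y≡19x+24 (mod 26); the inverse of 19 mod 26 is 11. Treating letters as 0–25, the rule is x ↦ 19x + 24 (mod 26).
Undoing it on cvokg: c(2)→11·(2−24)≡18=s; v(21)→11·(21−24)≡19=t; o(14)→11·(14−24)≡20=u; k(10)→11·(10−24)≡2=c; g(6)→11·(6−24)≡10=k (all mod 26).

stuck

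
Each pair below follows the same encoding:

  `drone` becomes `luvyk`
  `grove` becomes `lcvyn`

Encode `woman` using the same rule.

uhtvd

The output letters match the input read backwards, each shifted +7: drone reversed is enord. Read the word backwards and shift each letter +7.
On woman: reverse → namow; then shift: n+7=u, a+7=h, m+7=t, o+7=v, w+7=d.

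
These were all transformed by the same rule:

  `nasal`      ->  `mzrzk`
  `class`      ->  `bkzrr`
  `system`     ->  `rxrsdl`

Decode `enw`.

It's a constant shift of +25 (ROT25).
Decoding enw: e−25=f, n−25=o, w−25=x.

fox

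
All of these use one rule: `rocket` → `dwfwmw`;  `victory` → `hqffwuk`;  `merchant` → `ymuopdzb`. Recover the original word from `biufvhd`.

Shifts by position in rocket: pos 0: r→d (+12), pos 1: o→w (+8), pos 2: c→f (+3), pos 3: k→w (+12), pos 4: e→m (+8), pos 5: t→w (+3) — repeating every 3. It's a Vigenère-style cipher with numeric key [12,8,3]: position i shifts by key[i mod 3].
Reversing it on biufvhd: b−12=p, i−8=a, u−3=r, f−12=t, v−8=n, h−3=e, d−12=r.

partner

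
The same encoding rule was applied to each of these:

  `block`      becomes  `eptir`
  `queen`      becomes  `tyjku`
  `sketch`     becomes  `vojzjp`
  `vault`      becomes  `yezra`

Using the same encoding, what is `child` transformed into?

The shift increases by 1 at each position, starting from +3: 3, 4, 5, ….
On child: c+3=f, h+4=l, i+5=n, l+6=r, d+7=k.

flnrk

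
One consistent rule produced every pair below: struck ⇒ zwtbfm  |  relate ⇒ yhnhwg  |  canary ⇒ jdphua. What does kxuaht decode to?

A repeating key of period 3 is used — shifts +7, +3, +2 over and over.
Undoing it on kxuaht: k−7=d, x−3=u, u−2=s, a−7=t, h−3=e, t−2=r.

duster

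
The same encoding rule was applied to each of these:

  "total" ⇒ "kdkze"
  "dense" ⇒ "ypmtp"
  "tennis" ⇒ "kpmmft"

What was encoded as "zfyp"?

aide

t(19)→k(10) and o(14)→d(3) fit y≡17x+25 (mod 26); the inverse of 17 mod 26 is 23. Each letter's alphabet position (a=0..z=25) is mapped through 17·x+25 mod 26 — an affine cipher.
Decoding zfyp: z(25)→23·(25−25)≡0=a; f(5)→23·(5−25)≡8=i; y(24)→23·(24−25)≡3=d; p(15)→23·(15−25)≡4=e (all mod 26).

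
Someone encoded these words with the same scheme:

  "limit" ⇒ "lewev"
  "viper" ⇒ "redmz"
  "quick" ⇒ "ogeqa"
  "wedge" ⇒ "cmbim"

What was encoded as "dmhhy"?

penny

l(11)→l(11) and i(8)→e(4) fit y≡11x+20 (mod 26); the inverse of 11 mod 26 is 19. Treating letters as 0–25, the rule is x ↦ 11x + 20 (mod 26).
Undoing it on dmhhy: d(3)→19·(3−20)≡15=p; m(12)→19·(12−20)≡4=e; h(7)→19·(7−20)≡13=n; h(7)→19·(7−20)≡13=n; y(24)→19·(24−20)≡24=y (all mod 26).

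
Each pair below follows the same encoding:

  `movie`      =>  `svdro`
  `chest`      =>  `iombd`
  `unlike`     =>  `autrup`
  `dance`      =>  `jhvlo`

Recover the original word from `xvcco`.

route

In movie: m→s is +6, o→v is +7, v→d is +8, i→r is +9 — the shift increases by 1 each position. The shift increases by 1 at each position, starting from +6: 6, 7, 8, ….
Decoding xvcco: x−6=r, v−7=o, c−8=u, c−9=t, o−10=e.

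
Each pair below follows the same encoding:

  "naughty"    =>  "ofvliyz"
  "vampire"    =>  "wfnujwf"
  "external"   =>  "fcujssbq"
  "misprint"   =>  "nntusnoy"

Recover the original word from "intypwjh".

historic

Shifts by position in naughty: pos 0: n→o (+1), pos 1: a→f (+5), pos 2: u→v (+1), pos 3: g→l (+5) — repeating every 2. It's a Vigenère-style cipher with numeric key [1,5]: position i shifts by key[i mod 2].
Reversing it on intypwjh: i−1=h, n−5=i, t−1=s, y−5=t, p−1=o, w−5=r, j−1=i, h−5=c.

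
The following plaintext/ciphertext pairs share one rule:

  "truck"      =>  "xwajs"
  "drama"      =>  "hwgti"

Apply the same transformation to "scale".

In truck: t→x is +4, r→w is +5, u→a is +6, c→j is +7 — the shift increases by 1 each position. Each letter shifts forward by (position + 4), i.e. 4, 5, 6, … — the shift grows by one for each successive letter.
On scale: s+4=w, c+5=h, a+6=g, l+7=s, e+8=m.

whgsm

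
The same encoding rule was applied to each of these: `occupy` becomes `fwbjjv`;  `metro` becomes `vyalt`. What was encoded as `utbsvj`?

Read the word backwards and shift each letter +7.
Reversing it on utbsvj: shift back: u−7=n, t−7=m, b−7=u, s−7=l, v−7=o, j−7=c → nmuloc; then reverse → column.

column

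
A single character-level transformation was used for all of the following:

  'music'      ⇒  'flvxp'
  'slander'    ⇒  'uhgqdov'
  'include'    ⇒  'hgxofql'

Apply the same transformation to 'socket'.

whnfrv

The output letters match the input read backwards, each shifted +3: music reversed is cisum. Two steps: reverse the string, then apply a Caesar shift of +3.
On socket: reverse → tekcos; then shift: t+3=w, e+3=h, k+3=n, c+3=f, o+3=r, s+3=v.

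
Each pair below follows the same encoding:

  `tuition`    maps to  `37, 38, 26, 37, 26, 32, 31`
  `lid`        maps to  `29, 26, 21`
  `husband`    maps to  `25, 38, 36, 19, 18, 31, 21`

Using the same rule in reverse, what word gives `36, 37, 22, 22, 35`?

steer

Letters become their 1-based position plus 17 (so a→18, b→19, …).
Undoing it on 36, 37, 22, 22, 35: 36→(36−17)÷1=19=s, 37→(37−17)÷1=20=t, 22→(22−17)÷1=5=e, 22→(22−17)÷1=5=e, 35→(35−17)÷1=18=r.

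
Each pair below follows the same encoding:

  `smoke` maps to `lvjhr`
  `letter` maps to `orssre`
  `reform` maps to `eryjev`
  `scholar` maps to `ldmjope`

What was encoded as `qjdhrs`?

s(18)→l(11) and m(12)→v(21) fit y≡7x+15 (mod 26); the inverse of 7 mod 26 is 15. Each letter's alphabet position (a=0..z=25) is mapped through 7·x+15 mod 26 — an affine cipher.
Decoding qjdhrs: q(16)→15·(16−15)≡15=p; j(9)→15·(9−15)≡14=o; d(3)→15·(3−15)≡2=c; h(7)→15·(7−15)≡10=k; r(17)→15·(17−15)≡4=e; s(18)→15·(18−15)≡19=t (all mod 26).

pocket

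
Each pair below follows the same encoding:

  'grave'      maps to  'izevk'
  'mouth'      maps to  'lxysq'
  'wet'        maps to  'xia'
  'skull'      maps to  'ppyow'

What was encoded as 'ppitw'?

spell

The output letters match the input read backwards, each shifted +4: grave reversed is evarg. The word is reversed, then every letter is shifted forward by 4.
Reversing it on ppitw: shift back: p−4=l, p−4=l, i−4=e, t−4=p, w−4=s → lleps; then reverse → spell.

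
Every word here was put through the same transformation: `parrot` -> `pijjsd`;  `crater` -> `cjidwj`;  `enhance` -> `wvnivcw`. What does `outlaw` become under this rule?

sadbiu

p(15)→p(15) and a(0)→i(8) fit y≡23x+8 (mod 26); the inverse of 23 mod 26 is 17. Each letter's alphabet position (a=0..z=25) is mapped through 23·x+8 mod 26 — an affine cipher.
On outlaw: o(14)→23·14+8≡18=s; u(20)→23·20+8≡0=a; t(19)→23·19+8≡3=d; l(11)→23·11+8≡1=b; a(0)→23·0+8≡8=i; w(22)→23·22+8≡20=u (all mod 26).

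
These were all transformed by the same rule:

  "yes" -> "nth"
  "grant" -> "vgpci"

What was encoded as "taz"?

Compare letters: y→n is +15, e→t is +15, s→h is +15 — a constant shift. Every letter moves 15 places later in the alphabet, wrapping around z→a.
Reversing it on taz: t−15=e, a−15=l, z−15=k.

elk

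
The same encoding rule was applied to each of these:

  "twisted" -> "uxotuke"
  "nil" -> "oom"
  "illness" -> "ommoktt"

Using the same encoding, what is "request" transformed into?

The shift depends on letter class: consonant t→u is +1, but vowel i→o is +6. The rule splits by letter class: vowels +6, consonants +1.
Applying it to request: r(cons)+1=s, e(vowel)+6=k, q(cons)+1=r, u(vowel)+6=a, e(vowel)+6=k, s(cons)+1=t, t(cons)+1=u.

skraktu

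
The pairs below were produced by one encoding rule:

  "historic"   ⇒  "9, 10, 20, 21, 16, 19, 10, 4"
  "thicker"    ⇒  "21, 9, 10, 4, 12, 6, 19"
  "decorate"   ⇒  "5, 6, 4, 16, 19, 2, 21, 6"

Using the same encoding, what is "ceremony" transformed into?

4, 6, 19, 6, 14, 16, 15, 26

Letters become their 1-based position plus 1 (so a→2, b→3, …).
Applying it to ceremony: c=3→4, e=5→6, r=18→19, e=5→6, m=13→14, o=15→16, n=14→15, y=25→26.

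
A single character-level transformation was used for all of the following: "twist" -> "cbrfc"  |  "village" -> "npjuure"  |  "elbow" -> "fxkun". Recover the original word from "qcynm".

depth

The output letters match the input read backwards, each shifted +9: twist reversed is tsiwt. Read the word backwards and shift each letter +9.
Undoing it on qcynm: shift back: q−9=h, c−9=t, y−9=p, n−9=e, m−9=d → htped; then reverse → depth.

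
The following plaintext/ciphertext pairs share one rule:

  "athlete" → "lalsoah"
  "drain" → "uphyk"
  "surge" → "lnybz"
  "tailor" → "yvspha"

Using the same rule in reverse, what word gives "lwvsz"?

The output letters match the input read backwards, each shifted +7: athlete reversed is etelhta. The word is reversed, then every letter is shifted forward by 7.
Decoding lwvsz: shift back: l−7=e, w−7=p, v−7=o, s−7=l, z−7=s → epols; then reverse → slope.

slope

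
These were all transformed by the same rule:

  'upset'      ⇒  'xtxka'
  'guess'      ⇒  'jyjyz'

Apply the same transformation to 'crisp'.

fvnyw

In upset: u→x is +3, p→t is +4, s→x is +5, e→k is +6 — the shift increases by 1 each position. The shift increases by 1 at each position, starting from +3: 3, 4, 5, ….
On crisp: c+3=f, r+4=v, i+5=n, s+6=y, p+7=w.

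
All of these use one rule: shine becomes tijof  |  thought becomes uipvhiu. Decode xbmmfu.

wallet

This is a Caesar cipher with shift 1.
Decoding xbmmfu: x−1=w, b−1=a, m−1=l, m−1=l, f−1=e, u−1=t.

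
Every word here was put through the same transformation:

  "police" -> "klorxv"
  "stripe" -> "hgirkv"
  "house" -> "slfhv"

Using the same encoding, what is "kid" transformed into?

prw

Each pair mirrors across the alphabet (p↔k, o↔l, l↔o): positions sum to 25. Each letter is replaced by its mirror in the alphabet: a↔z, b↔y, c↔x, and so on (the Atbash cipher).
On kid: k↔p, i↔r, d↔w.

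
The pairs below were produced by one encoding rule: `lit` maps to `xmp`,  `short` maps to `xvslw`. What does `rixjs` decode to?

The output letters match the input read backwards, each shifted +4: lit reversed is til. Two steps: reverse the string, then apply a Caesar shift of +4.
Undoing it on rixjs: shift back: r−4=n, i−4=e, x−4=t, j−4=f, s−4=o → netfo; then reverse → often.

often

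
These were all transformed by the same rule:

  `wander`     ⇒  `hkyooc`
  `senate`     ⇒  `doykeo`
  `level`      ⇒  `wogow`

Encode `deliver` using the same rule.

The shift depends on letter class: consonant w→h is +11, but vowel a→k is +10. The rule splits by letter class: vowels +10, consonants +11.
Applying it to deliver: d(cons)+11=o, e(vowel)+10=o, l(cons)+11=w, i(vowel)+10=s, v(cons)+11=g, e(vowel)+10=o, r(cons)+11=c.

oowsgoc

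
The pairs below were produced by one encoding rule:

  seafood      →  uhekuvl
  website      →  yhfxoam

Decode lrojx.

In seafood: s→u is +2, e→h is +3, a→e is +4, f→k is +5 — the shift increases by 1 each position. Each letter shifts forward by (position + 2), i.e. 2, 3, 4, … — the shift grows by one for each successive letter.
Undoing it on lrojx: l−2=j, r−3=o, o−4=k, j−5=e, x−6=r.

joker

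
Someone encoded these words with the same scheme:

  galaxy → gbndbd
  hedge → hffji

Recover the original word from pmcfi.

place

Each letter shifts forward by its position index (0, 1, 2, …) — the shift grows by one for each successive letter.
Decoding pmcfi: p−0=p, m−1=l, c−2=a, f−3=c, i−4=e.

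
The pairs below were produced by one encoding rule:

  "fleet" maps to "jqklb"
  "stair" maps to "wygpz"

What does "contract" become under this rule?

Each letter shifts forward by (position + 4), i.e. 4, 5, 6, … — the shift grows by one for each successive letter.
On contract: c+4=g, o+5=t, n+6=t, t+7=a, r+8=z, a+9=j, c+10=m, t+11=e.

gttazjme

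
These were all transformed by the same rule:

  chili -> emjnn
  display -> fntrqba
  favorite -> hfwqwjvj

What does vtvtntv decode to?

Shifts by position in chili: pos 0: c→e (+2), pos 1: h→m (+5), pos 2: i→j (+1), pos 3: l→n (+2), pos 4: i→n (+5) — repeating every 3. It's a Vigenère-style cipher with numeric key [2,5,1]: position i shifts by key[i mod 3].
Undoing it on vtvtntv: v−2=t, t−5=o, v−1=u, t−2=r, n−5=i, t−1=s, v−2=t.

tourist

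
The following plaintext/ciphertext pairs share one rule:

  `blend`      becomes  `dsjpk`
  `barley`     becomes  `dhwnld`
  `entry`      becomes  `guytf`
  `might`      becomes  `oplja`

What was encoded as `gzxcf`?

essay

Shifts by position in blend: pos 0: b→d (+2), pos 1: l→s (+7), pos 2: e→j (+5), pos 3: n→p (+2), pos 4: d→k (+7) — repeating every 3. It's a Vigenère-style cipher with numeric key [2,7,5]: position i shifts by key[i mod 3].
Reversing it on gzxcf: g−2=e, z−7=s, x−5=s, c−2=a, f−7=y.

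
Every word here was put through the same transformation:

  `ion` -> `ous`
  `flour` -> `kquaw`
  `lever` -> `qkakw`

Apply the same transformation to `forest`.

kuwkxy

The shift depends on letter class: consonant n→s is +5, but vowel i→o is +6. The rule splits by letter class: vowels +6, consonants +5.
Applying it to forest: f(cons)+5=k, o(vowel)+6=u, r(cons)+5=w, e(vowel)+6=k, s(cons)+5=x, t(cons)+5=y.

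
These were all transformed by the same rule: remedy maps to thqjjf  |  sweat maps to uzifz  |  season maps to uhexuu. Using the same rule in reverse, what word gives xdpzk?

value

In remedy: r→t is +2, e→h is +3, m→q is +4, e→j is +5 — the shift increases by 1 each position. Each letter shifts forward by (position + 2), i.e. 2, 3, 4, … — the shift grows by one for each successive letter.
Reversing it on xdpzk: x−2=v, d−3=a, p−4=l, z−5=u, k−6=e.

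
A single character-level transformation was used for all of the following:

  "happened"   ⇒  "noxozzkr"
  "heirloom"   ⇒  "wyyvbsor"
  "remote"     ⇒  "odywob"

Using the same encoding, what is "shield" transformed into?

nvosrc

Two steps: reverse the string, then apply a Caesar shift of +10.
On shield: reverse → dleihs; then shift: d+10=n, l+10=v, e+10=o, i+10=s, h+10=r, s+10=c.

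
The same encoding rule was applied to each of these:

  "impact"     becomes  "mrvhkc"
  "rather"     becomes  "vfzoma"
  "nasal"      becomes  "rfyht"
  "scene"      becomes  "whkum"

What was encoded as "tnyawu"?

pistol

In impact: i→m is +4, m→r is +5, p→v is +6, a→h is +7 — the shift increases by 1 each position. Each letter shifts forward by (position + 4), i.e. 4, 5, 6, … — the shift grows by one for each successive letter.
Reversing it on tnyawu: t−4=p, n−5=i, y−6=s, a−7=t, w−8=o, u−9=l.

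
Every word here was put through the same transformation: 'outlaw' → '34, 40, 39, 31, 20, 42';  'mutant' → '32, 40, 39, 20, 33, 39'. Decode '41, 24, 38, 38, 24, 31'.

o is letter #15 and maps to 34: an offset of 19. Each letter is replaced by its alphabet position (a=1..z=26) + 19.
Reversing it on 41, 24, 38, 38, 24, 31: 41→(41−19)÷1=22=v, 24→(24−19)÷1=5=e, 38→(38−19)÷1=19=s, 38→(38−19)÷1=19=s, 24→(24−19)÷1=5=e, 31→(31−19)÷1=12=l.

vessel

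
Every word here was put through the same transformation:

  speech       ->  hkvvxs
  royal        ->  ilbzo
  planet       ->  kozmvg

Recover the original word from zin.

Each pair mirrors across the alphabet (s↔h, p↔k, e↔v): positions sum to 25. This is the alphabet-reversal cipher (Atbash): a becomes z, b becomes y, etc.
Undoing it on zin: z↔a, i↔r, n↔m.

arm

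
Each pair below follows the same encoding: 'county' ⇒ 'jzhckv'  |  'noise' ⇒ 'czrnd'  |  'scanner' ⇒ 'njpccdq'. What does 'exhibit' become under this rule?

c(2)→j(9) and o(14)→z(25) fit y≡23x+15 (mod 26); the inverse of 23 mod 26 is 17. This is an affine cipher: with a=0,…,z=25, each position x becomes (23x+15) mod 26.
Applying it to exhibit: e(4)→23·4+15≡3=d; x(23)→23·23+15≡24=y; h(7)→23·7+15≡20=u; i(8)→23·8+15≡17=r; b(1)→23·1+15≡12=m; i(8)→23·8+15≡17=r; t(19)→23·19+15≡10=k (all mod 26).

dyurmrk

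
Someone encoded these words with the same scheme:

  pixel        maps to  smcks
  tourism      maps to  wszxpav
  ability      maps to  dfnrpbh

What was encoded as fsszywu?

control

The shift increases by 1 at each position, starting from +3: 3, 4, 5, ….
Reversing it on fsszywu: f−3=c, s−4=o, s−5=n, z−6=t, y−7=r, w−8=o, u−9=l.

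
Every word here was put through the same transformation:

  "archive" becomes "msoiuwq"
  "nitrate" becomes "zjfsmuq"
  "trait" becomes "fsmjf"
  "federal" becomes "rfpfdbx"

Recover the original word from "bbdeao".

pardon

Shifts by position in archive: pos 0: a→m (+12), pos 1: r→s (+1), pos 2: c→o (+12), pos 3: h→i (+1) — repeating every 2. It's a Vigenère-style cipher with numeric key [12,1]: position i shifts by key[i mod 2].
Decoding bbdeao: b−12=p, b−1=a, d−12=r, e−1=d, a−12=o, o−1=n.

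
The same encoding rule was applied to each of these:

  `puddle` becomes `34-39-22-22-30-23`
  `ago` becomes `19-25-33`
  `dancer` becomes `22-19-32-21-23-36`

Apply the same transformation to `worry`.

41-33-36-36-43

Letters become their 1-based position plus 18 (so a→19, b→20, …).
For worry: w=23→41, o=15→33, r=18→36, r=18→36, y=25→43.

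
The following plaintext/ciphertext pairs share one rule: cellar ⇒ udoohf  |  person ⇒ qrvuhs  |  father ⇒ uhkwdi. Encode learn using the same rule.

The word is reversed, then every letter is shifted forward by 3.
Applying it to learn: reverse → nrael; then shift: n+3=q, r+3=u, a+3=d, e+3=h, l+3=o.

qudho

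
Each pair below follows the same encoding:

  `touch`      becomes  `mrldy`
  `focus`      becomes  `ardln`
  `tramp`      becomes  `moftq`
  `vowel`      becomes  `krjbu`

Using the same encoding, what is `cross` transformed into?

t(19)→m(12) and o(14)→r(17) fit y≡25x+5 (mod 26); the inverse of 25 mod 26 is 25. Treating letters as 0–25, the rule is x ↦ 25x + 5 (mod 26).
On cross: c(2)→25·2+5≡3=d; r(17)→25·17+5≡14=o; o(14)→25·14+5≡17=r; s(18)→25·18+5≡13=n; s(18)→25·18+5≡13=n (all mod 26).

dornn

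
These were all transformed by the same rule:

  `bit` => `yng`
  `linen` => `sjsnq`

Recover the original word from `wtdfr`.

mayor

The output letters match the input read backwards, each shifted +5: bit reversed is tib. Read the word backwards and shift each letter +5.
Reversing it on wtdfr: shift back: w−5=r, t−5=o, d−5=y, f−5=a, r−5=m → royam; then reverse → mayor.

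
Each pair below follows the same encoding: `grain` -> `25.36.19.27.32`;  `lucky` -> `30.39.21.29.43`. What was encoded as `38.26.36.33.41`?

g is letter #7 and maps to 25: an offset of 18. Each letter is replaced by its alphabet position (a=1..z=26) + 18.
Undoing it on 38.26.36.33.41: 38→(38−18)÷1=20=t, 26→(26−18)÷1=8=h, 36→(36−18)÷1=18=r, 33→(33−18)÷1=15=o, 41→(41−18)÷1=23=w.

throw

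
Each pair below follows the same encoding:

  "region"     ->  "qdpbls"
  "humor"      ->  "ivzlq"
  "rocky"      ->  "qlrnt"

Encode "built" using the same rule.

yvbgc

r(17)→q(16) and e(4)→d(3) fit y≡19x+5 (mod 26); the inverse of 19 mod 26 is 11. Each letter's alphabet position (a=0..z=25) is mapped through 19·x+5 mod 26 — an affine cipher.
For built: b(1)→19·1+5≡24=y; u(20)→19·20+5≡21=v; i(8)→19·8+5≡1=b; l(11)→19·11+5≡6=g; t(19)→19·19+5≡2=c (all mod 26).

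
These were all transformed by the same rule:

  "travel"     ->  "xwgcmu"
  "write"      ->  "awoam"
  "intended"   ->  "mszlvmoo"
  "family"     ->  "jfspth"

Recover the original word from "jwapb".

fruit

In travel: t→x is +4, r→w is +5, a→g is +6, v→c is +7 — the shift increases by 1 each position. Each letter shifts forward by (position + 4), i.e. 4, 5, 6, … — the shift grows by one for each successive letter.
Decoding jwapb: j−4=f, w−5=r, a−6=u, p−7=i, b−8=t.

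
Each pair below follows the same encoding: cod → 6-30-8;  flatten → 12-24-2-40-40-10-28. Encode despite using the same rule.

8-10-38-32-18-40-10

c(#3)→6 and o(#15)→30: differences scale by 2, so n = 2·pos + 0. Each letter becomes 2×(its alphabet position, a=1..z=26).
On despite: d=4→8, e=5→10, s=19→38, p=16→32, i=9→18, t=20→40, e=5→10.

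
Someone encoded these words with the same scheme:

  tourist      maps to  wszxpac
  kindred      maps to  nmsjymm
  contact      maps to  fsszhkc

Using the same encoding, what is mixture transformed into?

pmczbzn

In tourist: t→w is +3, o→s is +4, u→z is +5, r→x is +6 — the shift increases by 1 each position. The shift increases by 1 at each position, starting from +3: 3, 4, 5, ….
Applying it to mixture: m+3=p, i+4=m, x+5=c, t+6=z, u+7=b, r+8=z, e+9=n.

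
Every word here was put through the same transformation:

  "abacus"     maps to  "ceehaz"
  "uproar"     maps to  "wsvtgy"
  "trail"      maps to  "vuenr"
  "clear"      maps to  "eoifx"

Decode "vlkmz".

tight

In abacus: a→c is +2, b→e is +3, a→e is +4, c→h is +5 — the shift increases by 1 each position. Each letter shifts forward by (position + 2), i.e. 2, 3, 4, … — the shift grows by one for each successive letter.
Reversing it on vlkmz: v−2=t, l−3=i, k−4=g, m−5=h, z−6=t.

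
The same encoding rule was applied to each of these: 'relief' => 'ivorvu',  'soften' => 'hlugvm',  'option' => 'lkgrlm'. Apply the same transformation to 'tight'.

grtsg

Each pair mirrors across the alphabet (r↔i, e↔v, l↔o): positions sum to 25. This is the alphabet-reversal cipher (Atbash): a becomes z, b becomes y, etc.
For tight: t↔g, i↔r, g↔t, h↔s, t↔g.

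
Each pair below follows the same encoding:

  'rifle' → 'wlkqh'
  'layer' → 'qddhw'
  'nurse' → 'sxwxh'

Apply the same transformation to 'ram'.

The shift depends on letter class: consonant r→w is +5, but vowel i→l is +3. Two shifts are in play — +3 for a/e/i/o/u, +5 for every other letter.
Applying it to ram: r(cons)+5=w, a(vowel)+3=d, m(cons)+5=r.

wdr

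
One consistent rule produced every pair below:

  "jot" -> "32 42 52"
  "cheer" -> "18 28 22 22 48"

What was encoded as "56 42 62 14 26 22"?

voyage

j(#10)→32 and o(#15)→42: differences scale by 2, so n = 2·pos + 12. Each letter becomes 2×(its alphabet position, a=1..z=26) + 12.
Undoing it on 56 42 62 14 26 22: 56→(56−12)÷2=22=v, 42→(42−12)÷2=15=o, 62→(62−12)÷2=25=y, 14→(14−12)÷2=1=a, 26→(26−12)÷2=7=g, 22→(22−12)÷2=5=e.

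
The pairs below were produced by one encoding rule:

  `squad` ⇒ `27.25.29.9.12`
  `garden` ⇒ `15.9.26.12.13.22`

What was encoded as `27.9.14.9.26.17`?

safari

s is letter #19 and maps to 27: an offset of 8. Letters become their 1-based position plus 8 (so a→9, b→10, …).
Reversing it on 27.9.14.9.26.17: 27→(27−8)÷1=19=s, 9→(9−8)÷1=1=a, 14→(14−8)÷1=6=f, 9→(9−8)÷1=1=a, 26→(26−8)÷1=18=r, 17→(17−8)÷1=9=i.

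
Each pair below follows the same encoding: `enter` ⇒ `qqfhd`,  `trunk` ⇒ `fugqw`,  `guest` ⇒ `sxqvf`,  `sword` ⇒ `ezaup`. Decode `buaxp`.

proud

Shifts by position in enter: pos 0: e→q (+12), pos 1: n→q (+3), pos 2: t→f (+12), pos 3: e→h (+3) — repeating every 2. A repeating key of period 2 is used — shifts +12, +3 over and over.
Undoing it on buaxp: b−12=p, u−3=r, a−12=o, x−3=u, p−12=d.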